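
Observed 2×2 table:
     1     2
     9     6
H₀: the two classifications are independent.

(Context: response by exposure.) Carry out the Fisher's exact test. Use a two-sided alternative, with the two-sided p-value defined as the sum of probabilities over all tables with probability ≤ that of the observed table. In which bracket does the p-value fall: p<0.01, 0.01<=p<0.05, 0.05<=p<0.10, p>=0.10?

Margins: r₁=3, r₂=15, c₁=10, c₂=8, n=18
p_obs = C(3,1)·C(15,9)/C(18,10); sum pmf over tables with pmf ≤ p_obs
p-value (two-sided) = 0.55882
→ bracket: p>=0.10

p-value bracket: p>=0.10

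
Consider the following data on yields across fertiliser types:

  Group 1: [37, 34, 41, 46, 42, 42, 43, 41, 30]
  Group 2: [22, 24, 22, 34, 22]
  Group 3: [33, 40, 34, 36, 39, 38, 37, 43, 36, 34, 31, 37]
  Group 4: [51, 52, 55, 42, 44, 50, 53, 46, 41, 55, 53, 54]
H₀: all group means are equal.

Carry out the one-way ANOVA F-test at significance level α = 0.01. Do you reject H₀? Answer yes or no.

Group means [39.56, 24.80, 36.50, 49.67], grand mean 39.842
SSB = Σnᵢ(x̄ᵢ−x̄)² = 2424.364; SSW = ΣΣ(x−x̄ᵢ)² = 710.689
MSB = 2424.364/3 = 808.1212; MSW = 710.689/34 = 20.9026
F = MSB/MSW = 38.6613
df = (3, 34)
p-value (upper-tail) = 0.00000
At α=0.01: p < α → reject H₀

reject H₀: yes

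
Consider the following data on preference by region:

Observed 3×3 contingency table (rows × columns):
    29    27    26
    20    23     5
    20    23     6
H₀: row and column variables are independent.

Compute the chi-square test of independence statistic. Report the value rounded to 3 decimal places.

test statistic = 11.654

Row totals [82, 48, 49], col totals [69, 73, 37], n=179
χ² = (29−31.61)²/31.61 + (27−33.44)²/33.44 + (26−16.95)²/16.95 + (20−18.50)²/18.50 + (23−19.58)²/19.58 + (5−9.92)²/9.92 + (20−18.89)²/18.89 + (23−19.98)²/19.98 + (6−10.13)²/10.13 = 11.6539
df = 4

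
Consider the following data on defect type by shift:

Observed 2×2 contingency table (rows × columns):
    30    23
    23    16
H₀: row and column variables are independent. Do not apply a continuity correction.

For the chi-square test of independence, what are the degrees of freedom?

degrees of freedom = 1

df = (r−1)(c−1) = (2−1)·(2−1) = 1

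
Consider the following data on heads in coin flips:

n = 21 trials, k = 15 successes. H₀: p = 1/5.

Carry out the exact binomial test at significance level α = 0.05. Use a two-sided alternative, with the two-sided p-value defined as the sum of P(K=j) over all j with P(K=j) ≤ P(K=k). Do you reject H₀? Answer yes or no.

Exact binomial: n=21, k=15, p₀=1/5=0.2000
P(X=j) = C(n,j)·p₀^j·(1−p₀)^(n−j); p = Σ P(X=j) over j with P(X=j) ≤ P(X=15)
p-value (two-sided) = 0.00000
At α=0.05: p < α → reject H₀

reject H₀: yes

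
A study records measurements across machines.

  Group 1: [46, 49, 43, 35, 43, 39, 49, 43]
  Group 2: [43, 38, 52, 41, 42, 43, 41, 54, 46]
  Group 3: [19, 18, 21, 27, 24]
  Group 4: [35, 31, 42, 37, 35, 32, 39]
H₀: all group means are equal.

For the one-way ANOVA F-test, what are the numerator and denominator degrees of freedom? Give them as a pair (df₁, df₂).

k = 4 groups, N = 29 total
df = (k−1, N−k) = (4−1, 29−4) = (3, 25)

degrees of freedom = [3, 25]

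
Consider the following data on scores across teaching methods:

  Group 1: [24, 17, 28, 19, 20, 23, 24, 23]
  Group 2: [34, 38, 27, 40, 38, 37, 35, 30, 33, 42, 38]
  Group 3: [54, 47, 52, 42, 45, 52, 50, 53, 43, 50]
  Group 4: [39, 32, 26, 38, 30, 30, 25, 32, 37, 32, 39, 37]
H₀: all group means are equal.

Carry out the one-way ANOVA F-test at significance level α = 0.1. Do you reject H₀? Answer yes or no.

Group means [22.25, 35.64, 48.80, 33.08], grand mean 35.488
SSB = Σnᵢ(x̄ᵢ−x̄)² = 3243.682; SSW = ΣΣ(x−x̄ᵢ)² = 706.562
MSB = 3243.682/3 = 1081.2273; MSW = 706.562/37 = 19.0963
F = MSB/MSW = 56.6198
df = (3, 37)
p-value (upper-tail) = 0.00000
At α=0.1: p < α → reject H₀

reject H₀: yes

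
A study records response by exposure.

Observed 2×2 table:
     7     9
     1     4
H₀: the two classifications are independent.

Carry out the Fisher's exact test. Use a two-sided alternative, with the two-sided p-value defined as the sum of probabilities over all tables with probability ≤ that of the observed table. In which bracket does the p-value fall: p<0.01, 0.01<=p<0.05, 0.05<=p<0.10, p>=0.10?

p-value bracket: p>=0.10

Margins: r₁=16, r₂=5, c₁=8, c₂=13, n=21
p_obs = C(16,7)·C(5,1)/C(21,8); sum pmf over tables with pmf ≤ p_obs
p-value (two-sided) = 0.60647
→ bracket: p>=0.10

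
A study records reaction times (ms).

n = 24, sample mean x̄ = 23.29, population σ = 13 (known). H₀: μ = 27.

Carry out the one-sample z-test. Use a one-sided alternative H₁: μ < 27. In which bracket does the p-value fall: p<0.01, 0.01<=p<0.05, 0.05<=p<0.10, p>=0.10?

p-value bracket: 0.05<=p<0.10

SE = σ/√n = 13/√24 = 2.6536
z = (x̄−μ₀)/SE = (23.29−27)/2.6536 = -1.3981
p-value (one-sided, H₁ less) = 0.08104
→ bracket: 0.05<=p<0.10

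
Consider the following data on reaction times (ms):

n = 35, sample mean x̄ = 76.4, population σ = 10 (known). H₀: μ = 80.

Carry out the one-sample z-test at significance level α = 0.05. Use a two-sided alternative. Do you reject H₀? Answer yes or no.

SE = σ/√n = 10/√35 = 1.6903
z = (x̄−μ₀)/SE = (76.4−80)/1.6903 = -2.1298
p-value (two-sided) = 0.03319
At α=0.05: p < α → reject H₀

reject H₀: yes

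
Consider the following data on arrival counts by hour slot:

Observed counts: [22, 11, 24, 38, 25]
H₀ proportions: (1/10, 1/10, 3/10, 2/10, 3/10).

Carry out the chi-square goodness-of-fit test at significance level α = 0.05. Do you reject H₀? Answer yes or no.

reject H₀: yes

n = 120; E_i = n·p_i = [12.00, 12.00, 36.00, 24.00, 36.00]
χ² = (22−12.00)²/12.00 + (11−12.00)²/12.00 + (24−36.00)²/36.00 + (38−24.00)²/24.00 + (25−36.00)²/36.00 = 23.9444
df = 4
p-value (upper-tail) = 0.00008
At α=0.05: p < α → reject H₀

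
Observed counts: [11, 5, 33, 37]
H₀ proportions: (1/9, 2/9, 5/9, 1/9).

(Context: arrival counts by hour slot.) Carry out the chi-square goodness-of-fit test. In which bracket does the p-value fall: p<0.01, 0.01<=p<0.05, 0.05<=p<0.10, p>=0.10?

n = 86; E_i = n·p_i = [9.56, 19.11, 47.78, 9.56]
χ² = (11−9.56)²/9.56 + (5−19.11)²/19.11 + (33−47.78)²/47.78 + (37−9.56)²/9.56 = 94.0314
df = 3
p-value (upper-tail) = 0.00000
→ bracket: p<0.01

p-value bracket: p<0.01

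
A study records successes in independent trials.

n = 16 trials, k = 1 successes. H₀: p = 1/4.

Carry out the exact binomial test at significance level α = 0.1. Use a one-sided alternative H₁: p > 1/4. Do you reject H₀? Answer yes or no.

Exact binomial: n=16, k=1, p₀=1/4=0.2500
P(X≥1) from Σ C(n,i)·p₀^i·(1−p₀)^(n−i)
p-value (one-sided, H₁ greater) = 0.98998
At α=0.1: p ≥ α → fail to reject H₀

reject H₀: no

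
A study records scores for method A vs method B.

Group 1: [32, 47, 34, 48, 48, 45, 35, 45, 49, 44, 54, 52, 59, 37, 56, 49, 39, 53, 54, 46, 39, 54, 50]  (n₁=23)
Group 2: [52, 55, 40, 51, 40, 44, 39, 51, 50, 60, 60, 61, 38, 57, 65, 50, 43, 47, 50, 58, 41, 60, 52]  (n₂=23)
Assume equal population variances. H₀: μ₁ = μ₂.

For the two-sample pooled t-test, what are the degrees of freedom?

degrees of freedom = 44

df = n₁ + n₂ − 2 = 23 + 23 − 2 = 44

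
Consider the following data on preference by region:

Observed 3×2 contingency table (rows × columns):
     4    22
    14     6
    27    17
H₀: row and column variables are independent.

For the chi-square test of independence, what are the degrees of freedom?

df = (r−1)(c−1) = (3−1)·(2−1) = 2

degrees of freedom = 2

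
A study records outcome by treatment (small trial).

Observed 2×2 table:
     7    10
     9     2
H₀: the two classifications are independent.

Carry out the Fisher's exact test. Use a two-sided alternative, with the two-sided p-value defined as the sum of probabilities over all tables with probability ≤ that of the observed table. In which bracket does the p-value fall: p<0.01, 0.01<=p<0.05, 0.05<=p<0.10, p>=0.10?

p-value bracket: 0.05<=p<0.10

Margins: r₁=17, r₂=11, c₁=16, c₂=12, n=28
p_obs = C(17,7)·C(11,9)/C(28,16); sum pmf over tables with pmf ≤ p_obs
p-value (two-sided) = 0.05403
→ bracket: 0.05<=p<0.10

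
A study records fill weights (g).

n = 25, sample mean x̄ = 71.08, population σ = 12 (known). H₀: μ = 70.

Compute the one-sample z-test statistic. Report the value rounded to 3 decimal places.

SE = σ/√n = 12/√25 = 2.4000
z = (x̄−μ₀)/SE = (71.08−70)/2.4000 = 0.4500

test statistic = 0.450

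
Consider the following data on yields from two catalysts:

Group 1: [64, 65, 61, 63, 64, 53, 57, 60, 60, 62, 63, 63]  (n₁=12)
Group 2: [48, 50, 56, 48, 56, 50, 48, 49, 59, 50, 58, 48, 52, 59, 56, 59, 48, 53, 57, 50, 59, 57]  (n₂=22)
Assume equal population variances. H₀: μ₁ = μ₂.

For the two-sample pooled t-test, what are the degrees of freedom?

degrees of freedom = 32

df = n₁ + n₂ − 2 = 12 + 22 − 2 = 32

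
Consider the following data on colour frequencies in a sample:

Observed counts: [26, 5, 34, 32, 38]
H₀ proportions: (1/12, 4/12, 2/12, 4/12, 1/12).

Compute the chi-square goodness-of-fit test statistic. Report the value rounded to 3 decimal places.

test statistic = 128.133

n = 135; E_i = n·p_i = [11.25, 45.00, 22.50, 45.00, 11.25]
χ² = (26−11.25)²/11.25 + (5−45.00)²/45.00 + (34−22.50)²/22.50 + (32−45.00)²/45.00 + (38−11.25)²/11.25 = 128.1333
df = 4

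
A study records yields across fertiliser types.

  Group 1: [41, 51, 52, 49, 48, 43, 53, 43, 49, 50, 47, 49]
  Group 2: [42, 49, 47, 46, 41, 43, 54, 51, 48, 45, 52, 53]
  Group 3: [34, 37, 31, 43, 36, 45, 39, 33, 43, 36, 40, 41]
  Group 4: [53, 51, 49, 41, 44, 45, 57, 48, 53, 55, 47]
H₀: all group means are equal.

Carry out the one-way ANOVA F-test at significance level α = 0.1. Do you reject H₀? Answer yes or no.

Group means [47.92, 47.58, 38.17, 49.36], grand mean 45.681
SSB = Σnᵢ(x̄ᵢ−x̄)² = 930.167; SSW = ΣΣ(x−x̄ᵢ)² = 822.045
MSB = 930.167/3 = 310.0558; MSW = 822.045/43 = 19.1173
F = MSB/MSW = 16.2186
df = (3, 43)
p-value (upper-tail) = 0.00000
At α=0.1: p < α → reject H₀

reject H₀: yes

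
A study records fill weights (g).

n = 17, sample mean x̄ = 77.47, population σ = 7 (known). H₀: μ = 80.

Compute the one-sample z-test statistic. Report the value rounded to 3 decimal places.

SE = σ/√n = 7/√17 = 1.6977
z = (x̄−μ₀)/SE = (77.47−80)/1.6977 = -1.4902

test statistic = -1.490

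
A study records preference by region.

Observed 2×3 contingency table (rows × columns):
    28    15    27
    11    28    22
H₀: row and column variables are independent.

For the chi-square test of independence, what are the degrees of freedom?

degrees of freedom = 2

df = (r−1)(c−1) = (2−1)·(3−1) = 2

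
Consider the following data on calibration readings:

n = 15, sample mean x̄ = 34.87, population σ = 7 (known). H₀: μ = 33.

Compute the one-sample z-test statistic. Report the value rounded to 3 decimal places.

SE = σ/√n = 7/√15 = 1.8074
z = (x̄−μ₀)/SE = (34.87−33)/1.8074 = 1.0346

test statistic = 1.035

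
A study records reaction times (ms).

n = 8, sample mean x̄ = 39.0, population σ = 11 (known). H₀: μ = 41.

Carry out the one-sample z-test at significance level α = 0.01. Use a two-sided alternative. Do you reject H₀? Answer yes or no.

reject H₀: no

SE = σ/√n = 11/√8 = 3.8891
z = (x̄−μ₀)/SE = (39.0−41)/3.8891 = -0.5143
p-value (two-sided) = 0.60707
At α=0.01: p ≥ α → fail to reject H₀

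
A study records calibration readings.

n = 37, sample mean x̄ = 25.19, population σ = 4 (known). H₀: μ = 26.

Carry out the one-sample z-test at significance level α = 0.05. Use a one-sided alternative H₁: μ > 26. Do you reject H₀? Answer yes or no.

SE = σ/√n = 4/√37 = 0.6576
z = (x̄−μ₀)/SE = (25.19−26)/0.6576 = -1.2318
p-value (one-sided, H₁ greater) = 0.89098
At α=0.05: p ≥ α → fail to reject H₀

reject H₀: no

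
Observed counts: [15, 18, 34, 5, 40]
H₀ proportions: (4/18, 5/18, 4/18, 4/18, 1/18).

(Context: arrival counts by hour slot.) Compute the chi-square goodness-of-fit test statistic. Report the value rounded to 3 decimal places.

n = 112; E_i = n·p_i = [24.89, 31.11, 24.89, 24.89, 6.22]
χ² = (15−24.89)²/24.89 + (18−31.11)²/31.11 + (34−24.89)²/24.89 + (5−24.89)²/24.89 + (40−6.22)²/6.22 = 212.0482
df = 4

test statistic = 212.048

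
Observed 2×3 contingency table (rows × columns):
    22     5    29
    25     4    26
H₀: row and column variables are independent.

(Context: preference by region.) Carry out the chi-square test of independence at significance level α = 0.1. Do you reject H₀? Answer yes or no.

reject H₀: no

Row totals [56, 55], col totals [47, 9, 55], n=111
χ² = (22−23.71)²/23.71 + (5−4.54)²/4.54 + (29−27.75)²/27.75 + (25−23.29)²/23.29 + (4−4.46)²/4.46 + (26−27.25)²/27.25 = 0.4573
df = 2
p-value (upper-tail) = 0.79562
At α=0.1: p ≥ α → fail to reject H₀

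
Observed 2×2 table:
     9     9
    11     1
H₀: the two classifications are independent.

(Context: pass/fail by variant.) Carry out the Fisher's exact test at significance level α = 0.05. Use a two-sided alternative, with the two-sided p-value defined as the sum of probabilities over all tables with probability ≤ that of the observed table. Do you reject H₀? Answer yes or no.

reject H₀: yes

Margins: r₁=18, r₂=12, c₁=20, c₂=10, n=30
p_obs = C(18,9)·C(12,11)/C(30,20); sum pmf over tables with pmf ≤ p_obs
p-value (two-sided) = 0.02353
At α=0.05: p < α → reject H₀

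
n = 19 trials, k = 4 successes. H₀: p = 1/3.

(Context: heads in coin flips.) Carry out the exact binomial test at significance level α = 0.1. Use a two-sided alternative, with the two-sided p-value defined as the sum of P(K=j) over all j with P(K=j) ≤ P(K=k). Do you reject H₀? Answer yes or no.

reject H₀: no

Exact binomial: n=19, k=4, p₀=1/3=0.3333
P(X=j) = C(n,j)·p₀^j·(1−p₀)^(n−j); p = Σ P(X=j) over j with P(X=j) ≤ P(X=4)
p-value (two-sided) = 0.33409
At α=0.1: p ≥ α → fail to reject H₀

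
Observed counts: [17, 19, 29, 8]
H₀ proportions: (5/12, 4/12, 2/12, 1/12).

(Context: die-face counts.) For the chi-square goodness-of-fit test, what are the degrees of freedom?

df = k − 1 = 4 − 1 = 3

degrees of freedom = 3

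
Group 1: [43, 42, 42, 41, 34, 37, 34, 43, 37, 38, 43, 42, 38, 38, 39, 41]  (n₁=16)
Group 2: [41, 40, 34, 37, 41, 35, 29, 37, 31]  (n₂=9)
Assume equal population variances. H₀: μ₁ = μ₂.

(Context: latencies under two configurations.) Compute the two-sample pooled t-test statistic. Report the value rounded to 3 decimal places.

x̄₁=39.500, s₁=3.055, n₁=16
x̄₂=36.111, s₂=4.285, n₂=9
s_p² = [15·3.055² + 8·4.285²]/23 = 12.4734
SE = √(s_p²·(1/16+1/9)) = 1.4716
t = (39.500−36.111)/1.4716 = 2.3029
df = 23

test statistic = 2.303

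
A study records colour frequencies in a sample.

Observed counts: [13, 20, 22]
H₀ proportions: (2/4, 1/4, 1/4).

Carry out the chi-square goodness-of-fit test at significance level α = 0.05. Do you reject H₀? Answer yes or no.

reject H₀: yes

n = 55; E_i = n·p_i = [27.50, 13.75, 13.75]
χ² = (13−27.50)²/27.50 + (20−13.75)²/13.75 + (22−13.75)²/13.75 = 15.4364
df = 2
p-value (upper-tail) = 0.00044
At α=0.05: p < α → reject H₀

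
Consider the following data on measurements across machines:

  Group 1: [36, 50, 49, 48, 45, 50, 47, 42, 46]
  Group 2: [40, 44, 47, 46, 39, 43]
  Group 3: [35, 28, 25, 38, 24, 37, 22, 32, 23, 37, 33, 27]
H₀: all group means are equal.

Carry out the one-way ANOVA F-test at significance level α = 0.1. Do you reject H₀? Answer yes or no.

Group means [45.89, 43.17, 30.08], grand mean 38.259
SSB = Σnᵢ(x̄ᵢ−x̄)² = 1470.546; SSW = ΣΣ(x−x̄ᵢ)² = 600.639
MSB = 1470.546/2 = 735.2731; MSW = 600.639/24 = 25.0266
F = MSB/MSW = 29.3796
df = (2, 24)
p-value (upper-tail) = 0.00000
At α=0.1: p < α → reject H₀

reject H₀: yes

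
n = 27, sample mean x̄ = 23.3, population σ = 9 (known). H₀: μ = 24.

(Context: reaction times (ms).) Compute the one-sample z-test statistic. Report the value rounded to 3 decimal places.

SE = σ/√n = 9/√27 = 1.7321
z = (x̄−μ₀)/SE = (23.3−24)/1.7321 = -0.4041

test statistic = -0.404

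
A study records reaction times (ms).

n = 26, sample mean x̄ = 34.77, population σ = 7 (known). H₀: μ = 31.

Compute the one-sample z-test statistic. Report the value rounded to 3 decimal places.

test statistic = 2.746

SE = σ/√n = 7/√26 = 1.3728
z = (x̄−μ₀)/SE = (34.77−31)/1.3728 = 2.7462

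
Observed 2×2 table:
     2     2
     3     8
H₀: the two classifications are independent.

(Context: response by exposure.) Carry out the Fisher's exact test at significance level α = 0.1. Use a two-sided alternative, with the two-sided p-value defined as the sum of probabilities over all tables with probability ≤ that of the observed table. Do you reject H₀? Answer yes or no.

Margins: r₁=4, r₂=11, c₁=5, c₂=10, n=15
p_obs = C(4,2)·C(11,3)/C(15,5); sum pmf over tables with pmf ≤ p_obs
p-value (two-sided) = 0.56044
At α=0.1: p ≥ α → fail to reject H₀

reject H₀: no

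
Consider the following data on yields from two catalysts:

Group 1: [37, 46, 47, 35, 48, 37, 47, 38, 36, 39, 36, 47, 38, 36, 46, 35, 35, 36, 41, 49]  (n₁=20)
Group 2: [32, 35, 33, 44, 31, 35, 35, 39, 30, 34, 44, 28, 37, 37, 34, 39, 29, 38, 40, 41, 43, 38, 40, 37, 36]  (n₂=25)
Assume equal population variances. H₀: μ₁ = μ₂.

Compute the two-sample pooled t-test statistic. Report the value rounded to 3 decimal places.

test statistic = 2.832

x̄₁=40.450, s₁=5.266, n₁=20
x̄₂=36.360, s₂=4.424, n₂=25
s_p² = [19·5.266² + 24·4.424²]/43 = 23.1793
SE = √(s_p²·(1/20+1/25)) = 1.4443
t = (40.450−36.360)/1.4443 = 2.8317
df = 43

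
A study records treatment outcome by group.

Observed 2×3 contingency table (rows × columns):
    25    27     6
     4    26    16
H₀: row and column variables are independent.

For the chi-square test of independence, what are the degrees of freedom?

df = (r−1)(c−1) = (2−1)·(3−1) = 2

degrees of freedom = 2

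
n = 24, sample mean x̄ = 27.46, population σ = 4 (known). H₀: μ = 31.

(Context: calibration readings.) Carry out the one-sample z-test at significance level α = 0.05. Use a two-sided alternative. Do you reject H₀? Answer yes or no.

SE = σ/√n = 4/√24 = 0.8165
z = (x̄−μ₀)/SE = (27.46−31)/0.8165 = -4.3356
p-value (two-sided) = 0.00001
At α=0.05: p < α → reject H₀

reject H₀: yes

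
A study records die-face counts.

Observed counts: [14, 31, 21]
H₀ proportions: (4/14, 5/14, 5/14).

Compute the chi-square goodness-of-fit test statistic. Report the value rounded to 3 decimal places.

test statistic = 3.873

n = 66; E_i = n·p_i = [18.86, 23.57, 23.57]
χ² = (14−18.86)²/18.86 + (31−23.57)²/23.57 + (21−23.57)²/23.57 = 3.8727
df = 2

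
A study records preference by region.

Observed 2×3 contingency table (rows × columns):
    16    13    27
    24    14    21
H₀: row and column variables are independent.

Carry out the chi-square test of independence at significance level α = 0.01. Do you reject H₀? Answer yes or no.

Row totals [56, 59], col totals [40, 27, 48], n=115
χ² = (16−19.48)²/19.48 + (13−13.15)²/13.15 + (27−23.37)²/23.37 + (24−20.52)²/20.52 + (14−13.85)²/13.85 + (21−24.63)²/24.63 = 2.3103
df = 2
p-value (upper-tail) = 0.31500
At α=0.01: p ≥ α → fail to reject H₀

reject H₀: no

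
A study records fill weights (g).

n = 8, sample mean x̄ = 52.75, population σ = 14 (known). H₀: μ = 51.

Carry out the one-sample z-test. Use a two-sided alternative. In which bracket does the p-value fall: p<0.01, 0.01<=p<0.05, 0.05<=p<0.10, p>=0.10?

SE = σ/√n = 14/√8 = 4.9497
z = (x̄−μ₀)/SE = (52.75−51)/4.9497 = 0.3536
p-value (two-sided) = 0.72367
→ bracket: p>=0.10

p-value bracket: p>=0.10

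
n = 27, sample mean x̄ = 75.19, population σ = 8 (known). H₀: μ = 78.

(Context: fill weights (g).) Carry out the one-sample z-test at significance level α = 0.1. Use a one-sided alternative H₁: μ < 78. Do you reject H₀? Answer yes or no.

SE = σ/√n = 8/√27 = 1.5396
z = (x̄−μ₀)/SE = (75.19−78)/1.5396 = -1.8251
p-value (one-sided, H₁ less) = 0.03399
At α=0.1: p < α → reject H₀

reject H₀: yes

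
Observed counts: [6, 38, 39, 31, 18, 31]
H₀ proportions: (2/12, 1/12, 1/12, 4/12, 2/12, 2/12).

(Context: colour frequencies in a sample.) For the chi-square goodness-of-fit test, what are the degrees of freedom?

degrees of freedom = 5

df = k − 1 = 6 − 1 = 5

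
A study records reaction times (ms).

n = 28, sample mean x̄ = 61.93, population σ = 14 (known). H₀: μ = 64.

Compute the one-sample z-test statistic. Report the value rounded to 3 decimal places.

test statistic = -0.782

SE = σ/√n = 14/√28 = 2.6458
z = (x̄−μ₀)/SE = (61.93−64)/2.6458 = -0.7824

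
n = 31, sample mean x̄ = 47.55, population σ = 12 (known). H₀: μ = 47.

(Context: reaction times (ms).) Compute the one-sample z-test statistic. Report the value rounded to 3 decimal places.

test statistic = 0.255

SE = σ/√n = 12/√31 = 2.1553
z = (x̄−μ₀)/SE = (47.55−47)/2.1553 = 0.2552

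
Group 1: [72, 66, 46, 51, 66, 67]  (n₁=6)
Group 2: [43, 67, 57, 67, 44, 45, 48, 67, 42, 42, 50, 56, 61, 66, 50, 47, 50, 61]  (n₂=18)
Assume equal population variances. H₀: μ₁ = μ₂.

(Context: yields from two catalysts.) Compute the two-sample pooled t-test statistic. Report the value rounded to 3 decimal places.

test statistic = 1.738

x̄₁=61.333, s₁=10.309, n₁=6
x̄₂=53.500, s₂=9.332, n₂=18
s_p² = [5·10.309² + 17·9.332²]/22 = 91.4470
SE = √(s_p²·(1/6+1/18)) = 4.5079
t = (61.333−53.500)/4.5079 = 1.7377
df = 22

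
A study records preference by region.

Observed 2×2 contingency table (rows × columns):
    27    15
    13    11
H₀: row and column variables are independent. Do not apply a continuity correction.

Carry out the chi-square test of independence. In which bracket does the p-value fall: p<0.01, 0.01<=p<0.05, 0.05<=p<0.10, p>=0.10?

p-value bracket: p>=0.10

Row totals [42, 24], col totals [40, 26], n=66
χ² = (27−25.45)²/25.45 + (15−16.55)²/16.55 + (13−14.55)²/14.55 + (11−9.45)²/9.45 = 0.6550
df = 1
p-value (upper-tail) = 0.41833
→ bracket: p>=0.10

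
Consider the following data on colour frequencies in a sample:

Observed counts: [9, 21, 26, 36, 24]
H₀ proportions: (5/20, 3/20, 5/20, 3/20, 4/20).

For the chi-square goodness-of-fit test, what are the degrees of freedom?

degrees of freedom = 4

df = k − 1 = 5 − 1 = 4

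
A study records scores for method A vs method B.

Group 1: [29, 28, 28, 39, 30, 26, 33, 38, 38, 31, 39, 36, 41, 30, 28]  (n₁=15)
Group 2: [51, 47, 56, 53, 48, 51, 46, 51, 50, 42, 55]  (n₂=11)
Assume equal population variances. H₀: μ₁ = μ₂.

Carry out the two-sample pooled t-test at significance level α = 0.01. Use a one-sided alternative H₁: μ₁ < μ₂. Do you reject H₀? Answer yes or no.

x̄₁=32.933, s₁=5.049, n₁=15
x̄₂=50.000, s₂=4.074, n₂=11
s_p² = [14·5.049² + 10·4.074²]/24 = 21.7889
SE = √(s_p²·(1/15+1/11)) = 1.8529
t = (32.933−50.000)/1.8529 = -9.2106
df = 24
p-value (one-sided, H₁ less) = 0.00000
At α=0.01: p < α → reject H₀

reject H₀: yes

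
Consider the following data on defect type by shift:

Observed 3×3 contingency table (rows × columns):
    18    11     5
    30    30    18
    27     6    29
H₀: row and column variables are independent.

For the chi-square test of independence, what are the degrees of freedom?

degrees of freedom = 4

df = (r−1)(c−1) = (3−1)·(3−1) = 4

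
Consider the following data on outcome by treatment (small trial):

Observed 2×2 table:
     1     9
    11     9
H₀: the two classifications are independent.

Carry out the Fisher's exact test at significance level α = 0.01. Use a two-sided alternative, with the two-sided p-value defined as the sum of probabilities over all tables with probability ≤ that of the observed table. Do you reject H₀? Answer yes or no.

Margins: r₁=10, r₂=20, c₁=12, c₂=18, n=30
p_obs = C(10,1)·C(20,11)/C(30,12); sum pmf over tables with pmf ≤ p_obs
p-value (two-sided) = 0.02353
At α=0.01: p ≥ α → fail to reject H₀

reject H₀: no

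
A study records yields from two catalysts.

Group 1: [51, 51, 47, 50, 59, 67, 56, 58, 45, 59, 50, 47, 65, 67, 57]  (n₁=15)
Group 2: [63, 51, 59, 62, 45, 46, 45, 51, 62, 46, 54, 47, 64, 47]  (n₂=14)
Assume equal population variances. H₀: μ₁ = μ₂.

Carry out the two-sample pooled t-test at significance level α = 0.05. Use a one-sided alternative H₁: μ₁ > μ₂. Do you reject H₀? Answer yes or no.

x̄₁=55.267, s₁=7.285, n₁=15
x̄₂=53.000, s₂=7.473, n₂=14
s_p² = [14·7.285² + 13·7.473²]/27 = 54.4049
SE = √(s_p²·(1/15+1/14)) = 2.7410
t = (55.267−53.000)/2.7410 = 0.8269
df = 27
p-value (one-sided, H₁ greater) = 0.20776
At α=0.05: p ≥ α → fail to reject H₀

reject H₀: no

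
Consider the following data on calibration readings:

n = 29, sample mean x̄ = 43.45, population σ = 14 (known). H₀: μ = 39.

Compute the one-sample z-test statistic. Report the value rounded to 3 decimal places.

SE = σ/√n = 14/√29 = 2.5997
z = (x̄−μ₀)/SE = (43.45−39)/2.5997 = 1.7117

test statistic = 1.712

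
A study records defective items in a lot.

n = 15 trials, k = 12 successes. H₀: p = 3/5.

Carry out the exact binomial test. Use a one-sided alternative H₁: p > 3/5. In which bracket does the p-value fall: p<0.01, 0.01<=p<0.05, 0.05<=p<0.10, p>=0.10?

Exact binomial: n=15, k=12, p₀=3/5=0.6000
P(X≥12) from Σ C(n,i)·p₀^i·(1−p₀)^(n−i)
p-value (one-sided, H₁ greater) = 0.09050
→ bracket: 0.05<=p<0.10

p-value bracket: 0.05<=p<0.10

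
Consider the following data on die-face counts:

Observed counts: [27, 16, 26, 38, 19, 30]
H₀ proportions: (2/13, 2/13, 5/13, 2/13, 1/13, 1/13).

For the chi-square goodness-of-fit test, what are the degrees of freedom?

df = k − 1 = 6 − 1 = 5

degrees of freedom = 5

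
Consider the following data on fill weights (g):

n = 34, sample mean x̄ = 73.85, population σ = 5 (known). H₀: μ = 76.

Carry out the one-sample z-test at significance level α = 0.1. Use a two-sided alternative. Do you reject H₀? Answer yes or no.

reject H₀: yes

SE = σ/√n = 5/√34 = 0.8575
z = (x̄−μ₀)/SE = (73.85−76)/0.8575 = -2.5073
p-value (two-sided) = 0.01217
At α=0.1: p < α → reject H₀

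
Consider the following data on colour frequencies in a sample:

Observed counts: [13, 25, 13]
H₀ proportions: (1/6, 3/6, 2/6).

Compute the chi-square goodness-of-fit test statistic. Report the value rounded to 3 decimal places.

n = 51; E_i = n·p_i = [8.50, 25.50, 17.00]
χ² = (13−8.50)²/8.50 + (25−25.50)²/25.50 + (13−17.00)²/17.00 = 3.3333
df = 2

test statistic = 3.333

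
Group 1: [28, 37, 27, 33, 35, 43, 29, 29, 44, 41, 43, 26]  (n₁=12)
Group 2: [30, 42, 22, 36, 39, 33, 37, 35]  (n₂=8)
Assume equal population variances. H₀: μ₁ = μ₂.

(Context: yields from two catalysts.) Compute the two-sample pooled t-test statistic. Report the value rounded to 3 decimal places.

x̄₁=34.583, s₁=6.855, n₁=12
x̄₂=34.250, s₂=6.135, n₂=8
s_p² = [11·6.855² + 7·6.135²]/18 = 43.3565
SE = √(s_p²·(1/12+1/8)) = 3.0054
t = (34.583−34.250)/3.0054 = 0.1109
df = 18

test statistic = 0.111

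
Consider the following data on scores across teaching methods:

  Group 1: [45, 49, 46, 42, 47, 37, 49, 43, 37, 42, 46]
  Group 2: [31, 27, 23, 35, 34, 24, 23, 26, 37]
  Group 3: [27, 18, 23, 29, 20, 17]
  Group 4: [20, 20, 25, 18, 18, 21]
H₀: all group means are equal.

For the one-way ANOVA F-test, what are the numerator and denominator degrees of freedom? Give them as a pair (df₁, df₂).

degrees of freedom = [3, 28]

k = 4 groups, N = 32 total
df = (k−1, N−k) = (4−1, 32−4) = (3, 28)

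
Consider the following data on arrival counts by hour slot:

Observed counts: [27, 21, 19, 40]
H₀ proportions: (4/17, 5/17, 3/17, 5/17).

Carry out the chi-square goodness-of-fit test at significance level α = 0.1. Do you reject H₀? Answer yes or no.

reject H₀: no

n = 107; E_i = n·p_i = [25.18, 31.47, 18.88, 31.47]
χ² = (27−25.18)²/25.18 + (21−31.47)²/31.47 + (19−18.88)²/18.88 + (40−31.47)²/31.47 = 5.9282
df = 3
p-value (upper-tail) = 0.11516
At α=0.1: p ≥ α → fail to reject H₀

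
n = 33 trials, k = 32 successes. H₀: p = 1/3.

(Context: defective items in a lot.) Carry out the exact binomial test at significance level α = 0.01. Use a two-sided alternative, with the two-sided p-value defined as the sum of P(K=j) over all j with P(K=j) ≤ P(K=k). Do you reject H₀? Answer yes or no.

reject H₀: yes

Exact binomial: n=33, k=32, p₀=1/3=0.3333
P(X=j) = C(n,j)·p₀^j·(1−p₀)^(n−j); p = Σ P(X=j) over j with P(X=j) ≤ P(X=32)
p-value (two-sided) = 0.00000
At α=0.01: p < α → reject H₀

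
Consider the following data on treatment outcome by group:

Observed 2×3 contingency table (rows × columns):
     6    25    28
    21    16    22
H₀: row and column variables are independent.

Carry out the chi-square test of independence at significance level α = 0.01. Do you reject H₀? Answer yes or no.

Row totals [59, 59], col totals [27, 41, 50], n=118
χ² = (6−13.50)²/13.50 + (25−20.50)²/20.50 + (28−25.00)²/25.00 + (21−13.50)²/13.50 + (16−20.50)²/20.50 + (22−25.00)²/25.00 = 11.0289
df = 2
p-value (upper-tail) = 0.00403
At α=0.01: p < α → reject H₀

reject H₀: yes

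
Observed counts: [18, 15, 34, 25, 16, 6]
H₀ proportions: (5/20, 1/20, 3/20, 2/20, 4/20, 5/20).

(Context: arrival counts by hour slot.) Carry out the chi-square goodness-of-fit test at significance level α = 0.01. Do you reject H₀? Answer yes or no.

reject H₀: yes

n = 114; E_i = n·p_i = [28.50, 5.70, 17.10, 11.40, 22.80, 28.50]
χ² = (18−28.50)²/28.50 + (15−5.70)²/5.70 + (34−17.10)²/17.10 + (25−11.40)²/11.40 + (16−22.80)²/22.80 + (6−28.50)²/28.50 = 71.7602
df = 5
p-value (upper-tail) = 0.00000
At α=0.01: p < α → reject H₀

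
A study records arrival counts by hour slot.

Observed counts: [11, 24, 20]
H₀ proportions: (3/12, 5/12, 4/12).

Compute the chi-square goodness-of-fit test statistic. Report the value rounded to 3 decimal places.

n = 55; E_i = n·p_i = [13.75, 22.92, 18.33]
χ² = (11−13.75)²/13.75 + (24−22.92)²/22.92 + (20−18.33)²/18.33 = 0.7527
df = 2

test statistic = 0.753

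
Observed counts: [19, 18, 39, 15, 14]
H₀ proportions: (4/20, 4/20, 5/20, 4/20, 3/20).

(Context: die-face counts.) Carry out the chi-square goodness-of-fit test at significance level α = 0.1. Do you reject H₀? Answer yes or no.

reject H₀: yes

n = 105; E_i = n·p_i = [21.00, 21.00, 26.25, 21.00, 15.75]
χ² = (19−21.00)²/21.00 + (18−21.00)²/21.00 + (39−26.25)²/26.25 + (15−21.00)²/21.00 + (14−15.75)²/15.75 = 8.7206
df = 4
p-value (upper-tail) = 0.06847
At α=0.1: p < α → reject H₀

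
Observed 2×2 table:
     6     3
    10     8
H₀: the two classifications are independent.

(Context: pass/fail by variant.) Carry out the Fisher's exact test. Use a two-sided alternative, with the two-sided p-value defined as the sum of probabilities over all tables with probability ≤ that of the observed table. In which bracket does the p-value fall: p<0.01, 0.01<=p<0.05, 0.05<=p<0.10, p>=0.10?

p-value bracket: p>=0.10

Margins: r₁=9, r₂=18, c₁=16, c₂=11, n=27
p_obs = C(9,6)·C(18,10)/C(27,16); sum pmf over tables with pmf ≤ p_obs
p-value (two-sided) = 0.69245
→ bracket: p>=0.10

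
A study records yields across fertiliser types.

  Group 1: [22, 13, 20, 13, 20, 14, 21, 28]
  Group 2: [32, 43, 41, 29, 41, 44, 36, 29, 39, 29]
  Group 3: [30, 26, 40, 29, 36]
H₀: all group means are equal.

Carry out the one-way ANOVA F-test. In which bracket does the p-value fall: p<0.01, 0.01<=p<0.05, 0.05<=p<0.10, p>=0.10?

p-value bracket: p<0.01

Group means [18.88, 36.30, 32.20], grand mean 29.348
SSB = Σnᵢ(x̄ᵢ−x̄)² = 1401.442; SSW = ΣΣ(x−x̄ᵢ)² = 655.775
MSB = 1401.442/2 = 700.7212; MSW = 655.775/20 = 32.7888
F = MSB/MSW = 21.3708
df = (2, 20)
p-value (upper-tail) = 0.00001
→ bracket: p<0.01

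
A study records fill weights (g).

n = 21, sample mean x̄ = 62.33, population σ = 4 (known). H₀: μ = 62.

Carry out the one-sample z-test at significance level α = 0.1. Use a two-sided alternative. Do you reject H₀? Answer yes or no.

SE = σ/√n = 4/√21 = 0.8729
z = (x̄−μ₀)/SE = (62.33−62)/0.8729 = 0.3781
p-value (two-sided) = 0.70538
At α=0.1: p ≥ α → fail to reject H₀

reject H₀: no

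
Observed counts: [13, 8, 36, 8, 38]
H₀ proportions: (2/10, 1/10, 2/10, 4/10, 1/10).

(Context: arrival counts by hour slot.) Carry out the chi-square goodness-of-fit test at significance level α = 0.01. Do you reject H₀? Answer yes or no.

n = 103; E_i = n·p_i = [20.60, 10.30, 20.60, 41.20, 10.30]
χ² = (13−20.60)²/20.60 + (8−10.30)²/10.30 + (36−20.60)²/20.60 + (8−41.20)²/41.20 + (38−10.30)²/10.30 = 116.0777
df = 4
p-value (upper-tail) = 0.00000
At α=0.01: p < α → reject H₀

reject H₀: yes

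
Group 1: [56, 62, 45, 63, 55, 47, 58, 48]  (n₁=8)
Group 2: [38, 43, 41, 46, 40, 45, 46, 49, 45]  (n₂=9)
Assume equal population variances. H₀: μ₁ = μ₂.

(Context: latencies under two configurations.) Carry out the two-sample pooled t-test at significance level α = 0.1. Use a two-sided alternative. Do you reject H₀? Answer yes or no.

reject H₀: yes

x̄₁=54.250, s₁=6.882, n₁=8
x̄₂=43.667, s₂=3.464, n₂=9
s_p² = [7·6.882² + 8·3.464²]/15 = 28.5000
SE = √(s_p²·(1/8+1/9)) = 2.5941
t = (54.250−43.667)/2.5941 = 4.0798
df = 15
p-value (two-sided) = 0.00099
At α=0.1: p < α → reject H₀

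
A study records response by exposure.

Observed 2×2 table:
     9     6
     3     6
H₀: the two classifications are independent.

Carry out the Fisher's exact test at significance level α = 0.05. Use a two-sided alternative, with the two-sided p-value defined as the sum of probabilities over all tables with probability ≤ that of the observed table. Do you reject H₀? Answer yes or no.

Margins: r₁=15, r₂=9, c₁=12, c₂=12, n=24
p_obs = C(15,9)·C(9,3)/C(24,12); sum pmf over tables with pmf ≤ p_obs
p-value (two-sided) = 0.40032
At α=0.05: p ≥ α → fail to reject H₀

reject H₀: no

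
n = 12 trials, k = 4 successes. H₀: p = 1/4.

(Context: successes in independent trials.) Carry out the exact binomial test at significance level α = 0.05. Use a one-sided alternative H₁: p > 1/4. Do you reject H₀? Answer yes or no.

reject H₀: no

Exact binomial: n=12, k=4, p₀=1/4=0.2500
P(X≥4) from Σ C(n,i)·p₀^i·(1−p₀)^(n−i)
p-value (one-sided, H₁ greater) = 0.35122
At α=0.05: p ≥ α → fail to reject H₀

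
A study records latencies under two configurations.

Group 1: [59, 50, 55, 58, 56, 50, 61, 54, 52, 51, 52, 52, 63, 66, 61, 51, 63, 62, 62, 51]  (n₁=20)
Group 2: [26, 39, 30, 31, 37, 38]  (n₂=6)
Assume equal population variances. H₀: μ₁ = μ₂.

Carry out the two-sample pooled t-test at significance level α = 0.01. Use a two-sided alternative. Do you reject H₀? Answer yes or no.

x̄₁=56.450, s₁=5.276, n₁=20
x̄₂=33.500, s₂=5.244, n₂=6
s_p² = [19·5.276² + 5·5.244²]/24 = 27.7687
SE = √(s_p²·(1/20+1/6)) = 2.4529
t = (56.450−33.500)/2.4529 = 9.3564
df = 24
p-value (two-sided) = 0.00000
At α=0.01: p < α → reject H₀

reject H₀: yes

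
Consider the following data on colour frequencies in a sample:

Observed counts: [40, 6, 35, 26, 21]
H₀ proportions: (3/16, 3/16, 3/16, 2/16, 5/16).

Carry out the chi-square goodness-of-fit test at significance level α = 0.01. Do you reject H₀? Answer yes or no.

n = 128; E_i = n·p_i = [24.00, 24.00, 24.00, 16.00, 40.00]
χ² = (40−24.00)²/24.00 + (6−24.00)²/24.00 + (35−24.00)²/24.00 + (26−16.00)²/16.00 + (21−40.00)²/40.00 = 44.4833
df = 4
p-value (upper-tail) = 0.00000
At α=0.01: p < α → reject H₀

reject H₀: yes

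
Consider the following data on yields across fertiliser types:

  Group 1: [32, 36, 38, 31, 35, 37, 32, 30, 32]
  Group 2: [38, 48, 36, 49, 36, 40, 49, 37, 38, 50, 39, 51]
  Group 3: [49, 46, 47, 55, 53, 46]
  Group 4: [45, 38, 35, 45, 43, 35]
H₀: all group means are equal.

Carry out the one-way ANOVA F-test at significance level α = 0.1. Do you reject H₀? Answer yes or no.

Group means [33.67, 42.58, 49.33, 40.17], grand mean 40.939
SSB = Σnᵢ(x̄ᵢ−x̄)² = 934.795; SSW = ΣΣ(x−x̄ᵢ)² = 669.083
MSB = 934.795/3 = 311.5985; MSW = 669.083/29 = 23.0718
F = MSB/MSW = 13.5056
df = (3, 29)
p-value (upper-tail) = 0.00001
At α=0.1: p < α → reject H₀

reject H₀: yes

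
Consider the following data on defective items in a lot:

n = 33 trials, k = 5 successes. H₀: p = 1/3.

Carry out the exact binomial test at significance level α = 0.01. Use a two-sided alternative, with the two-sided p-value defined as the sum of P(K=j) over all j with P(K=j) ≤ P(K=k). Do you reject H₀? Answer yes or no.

reject H₀: no

Exact binomial: n=33, k=5, p₀=1/3=0.3333
P(X=j) = C(n,j)·p₀^j·(1−p₀)^(n−j); p = Σ P(X=j) over j with P(X=j) ≤ P(X=5)
p-value (two-sided) = 0.02642
At α=0.01: p ≥ α → fail to reject H₀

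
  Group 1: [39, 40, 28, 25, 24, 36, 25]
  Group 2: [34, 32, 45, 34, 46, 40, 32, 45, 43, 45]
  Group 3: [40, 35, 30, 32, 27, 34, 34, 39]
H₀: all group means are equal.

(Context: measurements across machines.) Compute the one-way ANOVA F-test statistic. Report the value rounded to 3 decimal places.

Group means [31.00, 39.60, 33.88], grand mean 35.360
SSB = Σnᵢ(x̄ᵢ−x̄)² = 330.485; SSW = ΣΣ(x−x̄ᵢ)² = 749.275
MSB = 330.485/2 = 165.2425; MSW = 749.275/22 = 34.0580
F = MSB/MSW = 4.8518
df = (2, 22)

test statistic = 4.852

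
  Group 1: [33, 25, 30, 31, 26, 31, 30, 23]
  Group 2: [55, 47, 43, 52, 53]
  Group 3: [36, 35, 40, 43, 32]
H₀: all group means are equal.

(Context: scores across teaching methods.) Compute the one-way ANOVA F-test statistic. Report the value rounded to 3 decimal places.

Group means [28.62, 50.00, 37.20], grand mean 36.944
SSB = Σnᵢ(x̄ᵢ−x̄)² = 1406.269; SSW = ΣΣ(x−x̄ᵢ)² = 256.675
MSB = 1406.269/2 = 703.1347; MSW = 256.675/15 = 17.1117
F = MSB/MSW = 41.0910
df = (2, 15)

test statistic = 41.091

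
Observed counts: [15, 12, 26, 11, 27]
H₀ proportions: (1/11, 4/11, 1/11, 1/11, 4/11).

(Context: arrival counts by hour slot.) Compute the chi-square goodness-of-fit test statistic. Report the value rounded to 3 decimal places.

test statistic = 58.920

n = 91; E_i = n·p_i = [8.27, 33.09, 8.27, 8.27, 33.09]
χ² = (15−8.27)²/8.27 + (12−33.09)²/33.09 + (26−8.27)²/8.27 + (11−8.27)²/8.27 + (27−33.09)²/33.09 = 58.9203
df = 4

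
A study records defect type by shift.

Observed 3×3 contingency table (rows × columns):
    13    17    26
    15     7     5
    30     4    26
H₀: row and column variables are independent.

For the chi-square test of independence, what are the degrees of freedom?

df = (r−1)(c−1) = (3−1)·(3−1) = 4

degrees of freedom = 4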